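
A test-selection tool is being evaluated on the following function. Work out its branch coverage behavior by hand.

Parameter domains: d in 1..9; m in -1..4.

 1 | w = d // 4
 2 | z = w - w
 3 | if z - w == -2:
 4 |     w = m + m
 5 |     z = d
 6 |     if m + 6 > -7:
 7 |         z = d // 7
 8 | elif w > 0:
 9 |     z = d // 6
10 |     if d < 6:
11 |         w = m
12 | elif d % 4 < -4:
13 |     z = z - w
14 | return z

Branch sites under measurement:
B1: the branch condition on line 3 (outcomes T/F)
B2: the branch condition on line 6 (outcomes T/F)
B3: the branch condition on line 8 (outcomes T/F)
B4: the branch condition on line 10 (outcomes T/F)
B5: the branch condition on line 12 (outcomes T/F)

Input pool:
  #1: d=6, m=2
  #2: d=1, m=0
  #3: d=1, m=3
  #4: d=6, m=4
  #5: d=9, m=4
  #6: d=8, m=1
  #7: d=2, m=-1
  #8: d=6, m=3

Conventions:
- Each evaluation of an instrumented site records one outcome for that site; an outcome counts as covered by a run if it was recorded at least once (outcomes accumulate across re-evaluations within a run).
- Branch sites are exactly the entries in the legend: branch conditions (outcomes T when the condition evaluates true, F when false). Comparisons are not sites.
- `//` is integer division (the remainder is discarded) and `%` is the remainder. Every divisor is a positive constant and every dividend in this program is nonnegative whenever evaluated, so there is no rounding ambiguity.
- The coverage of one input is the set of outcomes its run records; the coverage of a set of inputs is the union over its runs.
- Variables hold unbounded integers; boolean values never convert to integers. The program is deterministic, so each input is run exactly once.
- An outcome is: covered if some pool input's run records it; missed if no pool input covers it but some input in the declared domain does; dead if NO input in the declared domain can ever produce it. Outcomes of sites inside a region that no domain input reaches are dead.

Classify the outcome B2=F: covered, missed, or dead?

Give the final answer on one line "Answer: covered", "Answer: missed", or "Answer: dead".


no pool input records B2=F
checking all 54 inputs in the declared domain: B2=F is never recorded -> dead
Answer: dead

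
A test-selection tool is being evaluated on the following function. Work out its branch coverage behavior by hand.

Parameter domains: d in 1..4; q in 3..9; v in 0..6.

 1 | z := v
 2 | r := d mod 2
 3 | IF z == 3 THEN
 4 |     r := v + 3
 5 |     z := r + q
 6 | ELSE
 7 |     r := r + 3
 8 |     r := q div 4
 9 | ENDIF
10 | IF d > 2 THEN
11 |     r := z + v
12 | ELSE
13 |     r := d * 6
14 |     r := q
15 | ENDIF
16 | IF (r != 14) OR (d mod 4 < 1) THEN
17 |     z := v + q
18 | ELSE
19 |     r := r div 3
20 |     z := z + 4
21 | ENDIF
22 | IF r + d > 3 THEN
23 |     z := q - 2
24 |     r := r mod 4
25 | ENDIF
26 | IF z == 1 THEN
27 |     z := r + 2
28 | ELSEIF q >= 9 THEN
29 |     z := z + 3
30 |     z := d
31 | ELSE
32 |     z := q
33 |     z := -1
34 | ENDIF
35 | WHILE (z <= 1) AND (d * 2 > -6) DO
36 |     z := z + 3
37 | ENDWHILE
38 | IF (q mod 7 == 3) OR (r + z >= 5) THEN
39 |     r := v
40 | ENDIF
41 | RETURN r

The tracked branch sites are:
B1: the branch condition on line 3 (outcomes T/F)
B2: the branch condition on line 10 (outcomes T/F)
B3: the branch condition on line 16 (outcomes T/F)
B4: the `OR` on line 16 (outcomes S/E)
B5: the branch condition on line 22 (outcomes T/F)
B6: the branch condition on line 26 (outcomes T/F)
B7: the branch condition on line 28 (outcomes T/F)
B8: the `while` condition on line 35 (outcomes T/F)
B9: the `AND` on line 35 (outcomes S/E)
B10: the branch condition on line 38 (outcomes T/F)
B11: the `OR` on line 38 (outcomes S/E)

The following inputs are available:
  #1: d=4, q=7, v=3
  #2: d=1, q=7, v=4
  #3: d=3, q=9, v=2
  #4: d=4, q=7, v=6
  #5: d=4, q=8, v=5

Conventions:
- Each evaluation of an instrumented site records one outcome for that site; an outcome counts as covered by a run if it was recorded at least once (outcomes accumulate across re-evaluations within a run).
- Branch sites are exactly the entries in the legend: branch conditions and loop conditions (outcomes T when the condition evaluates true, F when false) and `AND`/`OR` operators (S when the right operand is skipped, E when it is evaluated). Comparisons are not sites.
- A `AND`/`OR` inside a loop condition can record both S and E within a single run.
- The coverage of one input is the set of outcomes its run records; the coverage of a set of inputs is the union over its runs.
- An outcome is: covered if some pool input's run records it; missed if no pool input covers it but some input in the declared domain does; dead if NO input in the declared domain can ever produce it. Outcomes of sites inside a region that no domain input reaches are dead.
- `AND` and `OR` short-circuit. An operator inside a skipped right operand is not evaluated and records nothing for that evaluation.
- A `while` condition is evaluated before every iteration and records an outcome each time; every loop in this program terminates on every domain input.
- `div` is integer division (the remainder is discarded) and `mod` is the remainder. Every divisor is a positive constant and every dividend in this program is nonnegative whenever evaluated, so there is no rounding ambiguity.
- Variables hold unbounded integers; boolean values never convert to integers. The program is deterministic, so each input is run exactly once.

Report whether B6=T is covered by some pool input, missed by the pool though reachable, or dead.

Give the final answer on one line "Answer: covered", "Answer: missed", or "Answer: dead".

no pool input records B6=T
but domain input (d=1, q=3, v=0) does record it -> reachable, so missed

Answer: missed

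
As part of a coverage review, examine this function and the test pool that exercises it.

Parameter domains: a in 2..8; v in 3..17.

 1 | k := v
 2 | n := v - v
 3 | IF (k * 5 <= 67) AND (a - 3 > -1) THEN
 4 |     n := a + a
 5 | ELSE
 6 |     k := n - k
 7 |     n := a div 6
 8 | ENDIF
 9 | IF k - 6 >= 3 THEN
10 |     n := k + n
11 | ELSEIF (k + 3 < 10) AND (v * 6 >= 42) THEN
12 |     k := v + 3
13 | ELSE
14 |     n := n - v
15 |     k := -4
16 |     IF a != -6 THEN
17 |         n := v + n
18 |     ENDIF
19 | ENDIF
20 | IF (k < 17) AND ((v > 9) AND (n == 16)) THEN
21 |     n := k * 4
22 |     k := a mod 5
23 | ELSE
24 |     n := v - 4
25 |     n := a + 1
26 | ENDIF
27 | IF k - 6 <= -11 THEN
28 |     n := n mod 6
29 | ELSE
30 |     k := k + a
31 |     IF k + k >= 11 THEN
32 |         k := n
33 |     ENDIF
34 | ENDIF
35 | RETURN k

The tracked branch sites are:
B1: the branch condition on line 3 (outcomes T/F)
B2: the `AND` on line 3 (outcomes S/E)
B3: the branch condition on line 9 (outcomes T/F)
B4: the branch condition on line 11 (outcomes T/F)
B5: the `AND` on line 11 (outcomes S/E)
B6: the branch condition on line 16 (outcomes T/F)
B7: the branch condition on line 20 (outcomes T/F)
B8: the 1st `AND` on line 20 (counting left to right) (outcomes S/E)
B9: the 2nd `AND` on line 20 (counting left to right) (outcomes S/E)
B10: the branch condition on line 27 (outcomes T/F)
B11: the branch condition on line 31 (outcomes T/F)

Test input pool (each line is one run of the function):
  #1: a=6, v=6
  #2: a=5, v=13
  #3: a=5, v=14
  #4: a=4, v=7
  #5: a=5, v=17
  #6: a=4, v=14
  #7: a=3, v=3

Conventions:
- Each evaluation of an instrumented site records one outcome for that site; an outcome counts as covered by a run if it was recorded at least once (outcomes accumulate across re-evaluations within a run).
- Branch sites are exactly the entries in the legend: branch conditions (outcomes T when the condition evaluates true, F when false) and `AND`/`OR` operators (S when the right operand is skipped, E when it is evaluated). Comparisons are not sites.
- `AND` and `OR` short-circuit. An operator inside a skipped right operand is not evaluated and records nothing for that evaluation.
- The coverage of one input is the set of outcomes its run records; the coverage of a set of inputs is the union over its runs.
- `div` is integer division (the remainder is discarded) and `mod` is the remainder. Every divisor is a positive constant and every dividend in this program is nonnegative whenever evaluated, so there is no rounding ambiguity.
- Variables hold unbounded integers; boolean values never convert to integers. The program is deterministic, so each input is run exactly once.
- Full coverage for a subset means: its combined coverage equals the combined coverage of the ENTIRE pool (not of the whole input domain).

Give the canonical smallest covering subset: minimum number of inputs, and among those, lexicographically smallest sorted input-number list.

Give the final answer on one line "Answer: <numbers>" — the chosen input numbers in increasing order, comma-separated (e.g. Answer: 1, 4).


input #1 (a=6, v=6): events B2->E, B1->T, B3->F, B5->E, B4->F, B6->T, B8->E, B9->S, B7->F, B10->F, B11->F; covers B1=T, B2=E, B3=F, B4=F, B5=E, B6=T, B7=F, B8=E, B9=S, B10=F, B11=F
input #2 (a=5, v=13): events B2->E, B1->T, B3->T, B8->E, B9->E, B7->F, B10->F, B11->T; covers B1=T, B2=E, B3=T, B7=F, B8=E, B9=E, B10=F, B11=T
input #3 (a=5, v=14): events B2->S, B1->F, B3->F, B5->E, B4->T, B8->S, B7->F, B10->F, B11->T; covers B1=F, B2=S, B3=F, B4=T, B5=E, B7=F, B8=S, B10=F, B11=T
input #4 (a=4, v=7): events B2->E, B1->T, B3->F, B5->S, B4->F, B6->T, B8->E, B9->S, B7->F, B10->F, B11->F; covers B1=T, B2=E, B3=F, B4=F, B5=S, B6=T, B7=F, B8=E, B9=S, B10=F, B11=F
input #5 (a=5, v=17): events B2->S, B1->F, B3->F, B5->E, B4->T, B8->S, B7->F, B10->F, B11->T; covers B1=F, B2=S, B3=F, B4=T, B5=E, B7=F, B8=S, B10=F, B11=T
input #6 (a=4, v=14): events B2->S, B1->F, B3->F, B5->E, B4->T, B8->S, B7->F, B10->F, B11->T; covers B1=F, B2=S, B3=F, B4=T, B5=E, B7=F, B8=S, B10=F, B11=T
input #7 (a=3, v=3): events B2->E, B1->T, B3->F, B5->E, B4->F, B6->T, B8->E, B9->S, B7->F, B10->F, B11->F; covers B1=T, B2=E, B3=F, B4=F, B5=E, B6=T, B7=F, B8=E, B9=S, B10=F, B11=F
pool-wide coverage (19 outcomes): B1=T, B1=F, B2=S, B2=E, B3=T, B3=F, B4=T, B4=F, B5=S, B5=E, B6=T, B7=F, B8=S, B8=E, B9=S, B9=E, B10=F, B11=T, B11=F
size 1 is not enough: best union over all size-1 subsets is 11/19
size 2 is not enough: best union over all size-2 subsets is 17/19
the canonical winner is {2, 3, 4}: size 3, full 19-outcome coverage, earliest index list among size-3 covers
Answer: 2, 3, 4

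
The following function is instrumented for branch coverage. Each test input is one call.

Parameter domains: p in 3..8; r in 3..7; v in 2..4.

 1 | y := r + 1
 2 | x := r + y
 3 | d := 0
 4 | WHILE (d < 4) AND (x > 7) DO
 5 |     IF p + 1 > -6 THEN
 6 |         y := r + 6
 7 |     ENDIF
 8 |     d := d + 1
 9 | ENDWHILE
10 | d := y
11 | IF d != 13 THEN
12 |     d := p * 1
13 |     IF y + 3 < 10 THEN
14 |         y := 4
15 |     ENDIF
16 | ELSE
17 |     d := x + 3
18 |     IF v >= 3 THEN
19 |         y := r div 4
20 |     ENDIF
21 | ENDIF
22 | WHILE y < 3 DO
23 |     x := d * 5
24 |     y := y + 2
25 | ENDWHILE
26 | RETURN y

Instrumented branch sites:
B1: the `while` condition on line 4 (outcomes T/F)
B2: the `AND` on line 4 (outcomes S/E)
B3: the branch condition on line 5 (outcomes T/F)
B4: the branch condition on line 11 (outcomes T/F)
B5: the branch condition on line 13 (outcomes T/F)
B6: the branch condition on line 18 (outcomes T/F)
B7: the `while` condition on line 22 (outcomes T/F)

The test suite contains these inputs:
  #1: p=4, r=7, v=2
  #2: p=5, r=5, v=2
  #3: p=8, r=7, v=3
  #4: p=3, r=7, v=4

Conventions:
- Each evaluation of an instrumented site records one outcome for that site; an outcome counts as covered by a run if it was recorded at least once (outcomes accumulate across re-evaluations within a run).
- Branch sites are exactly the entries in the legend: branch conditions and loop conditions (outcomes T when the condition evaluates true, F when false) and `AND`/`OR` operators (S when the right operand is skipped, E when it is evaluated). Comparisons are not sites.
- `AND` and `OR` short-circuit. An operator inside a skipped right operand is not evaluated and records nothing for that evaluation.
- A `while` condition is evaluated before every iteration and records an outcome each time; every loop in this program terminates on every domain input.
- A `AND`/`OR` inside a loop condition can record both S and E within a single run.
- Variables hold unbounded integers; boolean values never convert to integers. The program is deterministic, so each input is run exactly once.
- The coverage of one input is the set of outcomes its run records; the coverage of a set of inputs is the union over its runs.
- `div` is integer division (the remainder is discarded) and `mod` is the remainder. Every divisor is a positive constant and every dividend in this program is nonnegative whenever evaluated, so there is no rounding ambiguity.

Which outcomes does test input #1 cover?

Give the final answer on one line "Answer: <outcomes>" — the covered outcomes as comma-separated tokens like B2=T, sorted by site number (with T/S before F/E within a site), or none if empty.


Running input #1 (p=4, r=7, v=2), event by event:
  B2->E, B1->T, B3->T, B2->E, B1->T, B3->T, B2->E, B1->T, B3->T, B2->E
  B1->T, B3->T, B2->S, B1->F, B4->F, B6->F, B7->F
deduplicating events, the covered set is: B1=T, B1=F, B2=S, B2=E, B3=T, B4=F, B6=F, B7=F
Answer: B1=T, B1=F, B2=S, B2=E, B3=T, B4=F, B6=F, B7=F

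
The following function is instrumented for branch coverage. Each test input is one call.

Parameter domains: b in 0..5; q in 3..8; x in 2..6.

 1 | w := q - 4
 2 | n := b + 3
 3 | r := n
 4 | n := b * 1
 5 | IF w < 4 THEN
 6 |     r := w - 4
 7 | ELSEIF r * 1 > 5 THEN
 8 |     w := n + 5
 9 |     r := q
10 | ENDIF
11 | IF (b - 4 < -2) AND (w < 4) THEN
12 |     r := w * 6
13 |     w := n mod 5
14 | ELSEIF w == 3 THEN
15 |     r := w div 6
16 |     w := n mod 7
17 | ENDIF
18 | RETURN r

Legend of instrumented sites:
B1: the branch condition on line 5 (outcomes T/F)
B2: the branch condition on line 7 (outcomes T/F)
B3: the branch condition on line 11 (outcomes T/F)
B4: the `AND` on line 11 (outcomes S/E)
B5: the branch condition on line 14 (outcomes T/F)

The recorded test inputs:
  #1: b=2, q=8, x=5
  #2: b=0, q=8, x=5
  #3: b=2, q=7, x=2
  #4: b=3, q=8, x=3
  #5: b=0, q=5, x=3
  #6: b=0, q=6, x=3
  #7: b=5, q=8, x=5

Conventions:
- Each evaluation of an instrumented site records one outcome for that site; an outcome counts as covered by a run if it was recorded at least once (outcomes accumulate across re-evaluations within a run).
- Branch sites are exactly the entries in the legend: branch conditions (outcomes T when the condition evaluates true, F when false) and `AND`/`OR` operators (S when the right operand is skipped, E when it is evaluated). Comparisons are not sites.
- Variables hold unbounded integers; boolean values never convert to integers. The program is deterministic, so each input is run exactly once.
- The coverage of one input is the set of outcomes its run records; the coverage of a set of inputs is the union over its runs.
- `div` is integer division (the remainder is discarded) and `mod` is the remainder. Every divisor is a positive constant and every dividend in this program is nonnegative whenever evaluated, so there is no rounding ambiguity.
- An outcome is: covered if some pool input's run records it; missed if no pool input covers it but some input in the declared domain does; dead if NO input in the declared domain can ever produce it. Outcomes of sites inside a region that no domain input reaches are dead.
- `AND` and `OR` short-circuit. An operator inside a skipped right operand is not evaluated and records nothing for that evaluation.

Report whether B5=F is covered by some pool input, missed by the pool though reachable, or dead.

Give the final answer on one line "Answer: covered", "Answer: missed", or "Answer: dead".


B5=F is recorded by pool input(s) 1, 2, 4, 7 -> covered
Answer: covered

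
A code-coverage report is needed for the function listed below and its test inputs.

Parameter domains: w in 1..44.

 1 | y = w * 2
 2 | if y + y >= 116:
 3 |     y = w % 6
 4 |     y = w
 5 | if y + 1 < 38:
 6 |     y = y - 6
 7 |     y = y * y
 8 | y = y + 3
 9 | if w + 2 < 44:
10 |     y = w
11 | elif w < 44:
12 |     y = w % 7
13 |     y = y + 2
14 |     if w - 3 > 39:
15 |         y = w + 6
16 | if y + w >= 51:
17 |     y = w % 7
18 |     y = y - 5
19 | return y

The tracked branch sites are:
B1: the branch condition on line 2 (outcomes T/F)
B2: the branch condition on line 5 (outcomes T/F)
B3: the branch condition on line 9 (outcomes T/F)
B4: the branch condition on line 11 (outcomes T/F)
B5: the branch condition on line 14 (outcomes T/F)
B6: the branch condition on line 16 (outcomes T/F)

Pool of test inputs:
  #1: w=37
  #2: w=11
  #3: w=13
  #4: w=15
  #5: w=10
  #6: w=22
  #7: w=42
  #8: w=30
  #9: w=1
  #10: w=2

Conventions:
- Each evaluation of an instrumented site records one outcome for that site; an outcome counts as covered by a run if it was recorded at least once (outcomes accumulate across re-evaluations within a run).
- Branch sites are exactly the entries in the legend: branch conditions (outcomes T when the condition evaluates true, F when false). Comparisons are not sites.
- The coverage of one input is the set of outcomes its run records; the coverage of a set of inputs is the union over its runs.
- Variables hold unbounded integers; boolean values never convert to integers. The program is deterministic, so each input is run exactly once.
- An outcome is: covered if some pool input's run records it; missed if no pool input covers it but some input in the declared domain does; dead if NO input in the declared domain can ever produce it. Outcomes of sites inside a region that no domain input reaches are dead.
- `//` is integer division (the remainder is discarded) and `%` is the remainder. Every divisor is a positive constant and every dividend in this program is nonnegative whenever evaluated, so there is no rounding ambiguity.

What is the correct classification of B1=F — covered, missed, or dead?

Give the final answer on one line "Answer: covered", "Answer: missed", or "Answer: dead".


B1=F is recorded by pool input(s) 2, 3, 4, 5, 6, 9, 10 -> covered
Answer: covered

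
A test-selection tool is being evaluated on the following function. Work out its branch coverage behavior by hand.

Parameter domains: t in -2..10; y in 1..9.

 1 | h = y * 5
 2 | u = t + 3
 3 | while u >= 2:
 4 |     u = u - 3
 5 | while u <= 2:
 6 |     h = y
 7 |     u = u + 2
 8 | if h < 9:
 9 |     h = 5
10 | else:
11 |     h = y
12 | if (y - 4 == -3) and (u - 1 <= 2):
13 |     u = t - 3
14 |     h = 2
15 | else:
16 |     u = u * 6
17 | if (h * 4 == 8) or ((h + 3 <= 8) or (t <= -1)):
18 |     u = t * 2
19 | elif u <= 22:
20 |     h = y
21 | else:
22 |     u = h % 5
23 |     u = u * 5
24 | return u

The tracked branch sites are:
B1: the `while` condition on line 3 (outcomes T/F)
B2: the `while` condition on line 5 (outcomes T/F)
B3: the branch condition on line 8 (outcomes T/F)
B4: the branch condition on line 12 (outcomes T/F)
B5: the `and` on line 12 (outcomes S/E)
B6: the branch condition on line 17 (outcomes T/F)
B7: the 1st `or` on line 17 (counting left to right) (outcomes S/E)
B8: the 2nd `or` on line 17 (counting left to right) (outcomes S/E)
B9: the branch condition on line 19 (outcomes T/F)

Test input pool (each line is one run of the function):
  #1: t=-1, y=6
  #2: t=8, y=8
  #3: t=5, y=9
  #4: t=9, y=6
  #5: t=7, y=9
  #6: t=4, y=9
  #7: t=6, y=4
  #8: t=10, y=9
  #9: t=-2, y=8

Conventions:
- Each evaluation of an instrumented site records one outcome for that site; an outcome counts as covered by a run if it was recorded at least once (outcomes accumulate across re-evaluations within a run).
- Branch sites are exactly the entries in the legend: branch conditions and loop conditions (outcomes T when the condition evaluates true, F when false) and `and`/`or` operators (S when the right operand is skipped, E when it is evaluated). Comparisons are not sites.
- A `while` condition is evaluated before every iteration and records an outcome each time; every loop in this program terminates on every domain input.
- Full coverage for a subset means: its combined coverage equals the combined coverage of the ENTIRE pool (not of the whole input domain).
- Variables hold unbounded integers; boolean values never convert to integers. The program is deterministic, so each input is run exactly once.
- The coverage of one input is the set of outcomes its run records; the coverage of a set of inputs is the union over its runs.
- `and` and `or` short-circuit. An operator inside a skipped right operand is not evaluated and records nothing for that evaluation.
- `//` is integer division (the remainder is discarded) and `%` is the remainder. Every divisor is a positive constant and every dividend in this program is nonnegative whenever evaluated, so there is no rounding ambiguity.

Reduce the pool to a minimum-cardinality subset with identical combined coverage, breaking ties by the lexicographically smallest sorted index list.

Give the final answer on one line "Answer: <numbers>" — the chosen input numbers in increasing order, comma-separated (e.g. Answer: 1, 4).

input #1, t=-1, y=6: outcomes B1=T, B1=F, B2=T, B2=F, B3=T, B4=F, B5=S, B6=T, B7=E, B8=S
input #2, t=8, y=8: outcomes B1=T, B1=F, B2=T, B2=F, B3=T, B4=F, B5=S, B6=T, B7=E, B8=S
input #3, t=5, y=9: outcomes B1=T, B1=F, B2=T, B2=F, B3=F, B4=F, B5=S, B6=F, B7=E, B8=E, B9=T
input #4, t=9, y=6: outcomes B1=T, B1=F, B2=T, B2=F, B3=T, B4=F, B5=S, B6=T, B7=E, B8=S
input #5, t=7, y=9: outcomes B1=T, B1=F, B2=T, B2=F, B3=F, B4=F, B5=S, B6=F, B7=E, B8=E, B9=T
input #6, t=4, y=9: outcomes B1=T, B1=F, B2=T, B2=F, B3=F, B4=F, B5=S, B6=F, B7=E, B8=E, B9=T
input #7, t=6, y=4: outcomes B1=T, B1=F, B2=T, B2=F, B3=T, B4=F, B5=S, B6=T, B7=E, B8=S
input #8, t=10, y=9: outcomes B1=T, B1=F, B2=T, B2=F, B3=F, B4=F, B5=S, B6=F, B7=E, B8=E, B9=T
input #9, t=-2, y=8: outcomes B1=F, B2=T, B2=F, B3=T, B4=F, B5=S, B6=T, B7=E, B8=S
the full pool covers 14 outcomes: B1=T, B1=F, B2=T, B2=F, B3=T, B3=F, B4=F, B5=S, B6=T, B6=F, B7=E, B8=S, B8=E, B9=T
size 1 is not enough: best union over all size-1 subsets is 11/14
the canonical winner is {1, 3}: size 2, full 14-outcome coverage, earliest index list among size-2 covers

Answer: 1, 3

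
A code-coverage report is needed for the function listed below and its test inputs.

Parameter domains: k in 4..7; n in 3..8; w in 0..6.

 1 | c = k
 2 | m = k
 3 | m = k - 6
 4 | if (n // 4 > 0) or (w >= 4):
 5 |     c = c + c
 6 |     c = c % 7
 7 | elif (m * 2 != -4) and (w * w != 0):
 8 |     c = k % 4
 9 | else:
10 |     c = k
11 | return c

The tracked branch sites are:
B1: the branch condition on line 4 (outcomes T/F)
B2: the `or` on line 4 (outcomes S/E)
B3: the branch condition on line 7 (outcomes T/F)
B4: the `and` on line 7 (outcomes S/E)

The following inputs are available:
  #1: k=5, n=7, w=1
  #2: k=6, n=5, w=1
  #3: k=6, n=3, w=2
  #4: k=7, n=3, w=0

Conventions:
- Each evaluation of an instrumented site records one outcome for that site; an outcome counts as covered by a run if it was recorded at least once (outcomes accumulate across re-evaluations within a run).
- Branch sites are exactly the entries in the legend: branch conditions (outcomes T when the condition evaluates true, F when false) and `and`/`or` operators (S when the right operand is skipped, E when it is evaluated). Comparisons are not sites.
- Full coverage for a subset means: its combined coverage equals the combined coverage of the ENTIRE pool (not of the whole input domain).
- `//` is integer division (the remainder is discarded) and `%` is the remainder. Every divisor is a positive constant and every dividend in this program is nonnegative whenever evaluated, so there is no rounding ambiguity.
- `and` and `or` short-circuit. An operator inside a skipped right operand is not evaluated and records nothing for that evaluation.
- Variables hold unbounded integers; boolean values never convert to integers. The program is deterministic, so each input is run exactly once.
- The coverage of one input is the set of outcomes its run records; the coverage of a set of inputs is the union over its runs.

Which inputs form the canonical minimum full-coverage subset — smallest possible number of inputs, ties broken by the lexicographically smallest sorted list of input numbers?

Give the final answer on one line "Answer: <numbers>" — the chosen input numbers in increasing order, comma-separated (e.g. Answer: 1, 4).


input #1 (k=5, n=7, w=1): events B2->S, B1->T; covers B1=T, B2=S
input #2 (k=6, n=5, w=1): events B2->S, B1->T; covers B1=T, B2=S
input #3 (k=6, n=3, w=2): events B2->E, B1->F, B4->E, B3->T; covers B1=F, B2=E, B3=T, B4=E
input #4 (k=7, n=3, w=0): events B2->E, B1->F, B4->E, B3->F; covers B1=F, B2=E, B3=F, B4=E
together the pool reaches 7 outcomes: B1=T, B1=F, B2=S, B2=E, B3=T, B3=F, B4=E
no size-1 subset reaches all 7 outcomes (best union: 4/7)
no size-2 subset reaches all 7 outcomes (best union: 6/7)
the canonical winner is {1, 3, 4}: size 3, full 7-outcome coverage, earliest index list among size-3 covers
Answer: 1, 3, 4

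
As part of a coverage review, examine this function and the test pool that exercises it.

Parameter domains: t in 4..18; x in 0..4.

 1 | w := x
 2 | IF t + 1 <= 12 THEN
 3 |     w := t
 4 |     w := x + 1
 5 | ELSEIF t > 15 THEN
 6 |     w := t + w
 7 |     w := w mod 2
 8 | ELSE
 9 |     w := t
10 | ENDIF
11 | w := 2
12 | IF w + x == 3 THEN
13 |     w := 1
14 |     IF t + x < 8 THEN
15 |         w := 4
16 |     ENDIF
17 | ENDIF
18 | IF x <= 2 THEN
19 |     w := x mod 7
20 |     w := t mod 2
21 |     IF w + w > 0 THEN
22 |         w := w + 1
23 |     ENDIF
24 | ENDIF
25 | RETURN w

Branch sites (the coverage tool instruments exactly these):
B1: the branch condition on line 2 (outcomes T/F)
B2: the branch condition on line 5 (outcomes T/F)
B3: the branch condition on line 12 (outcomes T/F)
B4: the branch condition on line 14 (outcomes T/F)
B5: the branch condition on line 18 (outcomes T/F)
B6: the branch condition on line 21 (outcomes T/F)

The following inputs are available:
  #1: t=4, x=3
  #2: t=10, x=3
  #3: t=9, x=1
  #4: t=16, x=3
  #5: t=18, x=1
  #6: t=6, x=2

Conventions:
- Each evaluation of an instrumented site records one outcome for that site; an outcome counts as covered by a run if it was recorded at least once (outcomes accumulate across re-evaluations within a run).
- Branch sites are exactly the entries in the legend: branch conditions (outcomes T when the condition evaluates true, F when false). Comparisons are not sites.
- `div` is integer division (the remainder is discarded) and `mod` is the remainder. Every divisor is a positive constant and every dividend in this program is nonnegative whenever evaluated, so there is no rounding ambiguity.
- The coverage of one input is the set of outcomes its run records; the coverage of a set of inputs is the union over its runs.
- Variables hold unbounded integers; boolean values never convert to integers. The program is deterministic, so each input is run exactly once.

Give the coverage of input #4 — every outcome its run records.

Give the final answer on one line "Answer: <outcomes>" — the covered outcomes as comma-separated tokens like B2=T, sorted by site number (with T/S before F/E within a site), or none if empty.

Running input #4 (t=16, x=3), event by event:
  B1->F, B2->T, B3->F, B5->F
collecting distinct outcomes: B1=F, B2=T, B3=F, B5=F

Answer: B1=F, B2=T, B3=F, B5=F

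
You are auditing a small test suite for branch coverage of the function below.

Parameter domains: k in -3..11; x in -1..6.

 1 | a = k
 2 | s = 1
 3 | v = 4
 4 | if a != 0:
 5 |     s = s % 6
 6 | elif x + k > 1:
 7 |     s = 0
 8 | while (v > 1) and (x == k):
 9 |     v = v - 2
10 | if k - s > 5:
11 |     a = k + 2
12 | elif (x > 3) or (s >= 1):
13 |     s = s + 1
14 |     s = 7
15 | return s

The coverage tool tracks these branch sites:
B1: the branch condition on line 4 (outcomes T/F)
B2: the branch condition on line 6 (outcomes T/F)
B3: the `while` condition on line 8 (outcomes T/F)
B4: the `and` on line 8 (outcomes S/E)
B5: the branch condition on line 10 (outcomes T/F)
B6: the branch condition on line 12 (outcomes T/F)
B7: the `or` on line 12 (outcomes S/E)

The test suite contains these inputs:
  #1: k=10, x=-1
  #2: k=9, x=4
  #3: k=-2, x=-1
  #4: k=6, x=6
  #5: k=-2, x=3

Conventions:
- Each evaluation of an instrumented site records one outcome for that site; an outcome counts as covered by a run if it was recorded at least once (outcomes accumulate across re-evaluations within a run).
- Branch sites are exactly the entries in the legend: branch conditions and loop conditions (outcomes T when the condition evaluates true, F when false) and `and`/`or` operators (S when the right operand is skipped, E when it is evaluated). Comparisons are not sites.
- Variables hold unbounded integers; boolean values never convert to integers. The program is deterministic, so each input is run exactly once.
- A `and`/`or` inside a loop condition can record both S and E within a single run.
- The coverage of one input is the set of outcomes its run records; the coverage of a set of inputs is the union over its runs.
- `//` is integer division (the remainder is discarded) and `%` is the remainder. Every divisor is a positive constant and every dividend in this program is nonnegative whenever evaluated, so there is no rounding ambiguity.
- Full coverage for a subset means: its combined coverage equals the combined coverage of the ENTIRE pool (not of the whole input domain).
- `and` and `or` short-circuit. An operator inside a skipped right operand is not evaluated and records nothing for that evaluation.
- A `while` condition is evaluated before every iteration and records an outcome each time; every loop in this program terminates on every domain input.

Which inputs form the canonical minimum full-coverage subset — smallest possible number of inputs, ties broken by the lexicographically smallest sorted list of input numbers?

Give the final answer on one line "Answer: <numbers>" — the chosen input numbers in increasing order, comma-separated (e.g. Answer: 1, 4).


test 1 (k=10, x=-1) hits B1=T, B3=F, B4=E, B5=T
test 2 (k=9, x=4) hits B1=T, B3=F, B4=E, B5=T
test 3 (k=-2, x=-1) hits B1=T, B3=F, B4=E, B5=F, B6=T, B7=E
test 4 (k=6, x=6) hits B1=T, B3=T, B3=F, B4=S, B4=E, B5=F, B6=T, B7=S
test 5 (k=-2, x=3) hits B1=T, B3=F, B4=E, B5=F, B6=T, B7=E
union over all inputs: B1=T, B3=T, B3=F, B4=S, B4=E, B5=T, B5=F, B6=T, B7=S, B7=E (10 outcomes)
no size-1 subset reaches all 10 outcomes (best union: 8/10)
no size-2 subset reaches all 10 outcomes (best union: 9/10)
inputs {1, 3, 4} (size 3) cover everything; no size-3 subset with a lexicographically smaller index list covers all 10
Answer: 1, 3, 4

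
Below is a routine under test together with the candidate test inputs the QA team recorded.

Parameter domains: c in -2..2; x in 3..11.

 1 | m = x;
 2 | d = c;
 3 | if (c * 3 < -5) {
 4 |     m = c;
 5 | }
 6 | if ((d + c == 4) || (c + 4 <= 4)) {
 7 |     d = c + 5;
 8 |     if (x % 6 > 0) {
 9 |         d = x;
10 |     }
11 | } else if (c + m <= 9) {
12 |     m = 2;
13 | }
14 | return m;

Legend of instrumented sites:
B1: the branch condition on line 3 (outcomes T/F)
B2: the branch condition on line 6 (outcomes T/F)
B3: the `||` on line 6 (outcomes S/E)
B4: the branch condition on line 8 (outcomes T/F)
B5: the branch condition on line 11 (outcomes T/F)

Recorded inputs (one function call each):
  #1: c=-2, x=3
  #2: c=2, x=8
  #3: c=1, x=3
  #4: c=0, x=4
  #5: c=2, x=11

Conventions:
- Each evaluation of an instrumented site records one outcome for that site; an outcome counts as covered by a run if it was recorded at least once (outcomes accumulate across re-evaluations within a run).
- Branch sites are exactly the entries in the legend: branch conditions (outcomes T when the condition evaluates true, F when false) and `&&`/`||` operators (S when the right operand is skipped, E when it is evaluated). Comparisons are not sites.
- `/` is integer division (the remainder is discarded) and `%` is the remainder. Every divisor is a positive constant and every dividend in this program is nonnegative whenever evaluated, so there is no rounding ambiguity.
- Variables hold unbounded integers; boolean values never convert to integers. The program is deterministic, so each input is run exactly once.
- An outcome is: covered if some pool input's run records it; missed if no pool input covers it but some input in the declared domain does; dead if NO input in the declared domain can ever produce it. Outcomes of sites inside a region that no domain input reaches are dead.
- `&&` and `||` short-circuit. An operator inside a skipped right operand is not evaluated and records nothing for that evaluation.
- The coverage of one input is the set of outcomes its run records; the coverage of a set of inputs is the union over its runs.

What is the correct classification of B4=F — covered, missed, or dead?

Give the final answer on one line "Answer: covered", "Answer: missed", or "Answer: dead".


no pool input records B4=F
but domain input (c=-2, x=6) does record it -> reachable, so missed
Answer: missed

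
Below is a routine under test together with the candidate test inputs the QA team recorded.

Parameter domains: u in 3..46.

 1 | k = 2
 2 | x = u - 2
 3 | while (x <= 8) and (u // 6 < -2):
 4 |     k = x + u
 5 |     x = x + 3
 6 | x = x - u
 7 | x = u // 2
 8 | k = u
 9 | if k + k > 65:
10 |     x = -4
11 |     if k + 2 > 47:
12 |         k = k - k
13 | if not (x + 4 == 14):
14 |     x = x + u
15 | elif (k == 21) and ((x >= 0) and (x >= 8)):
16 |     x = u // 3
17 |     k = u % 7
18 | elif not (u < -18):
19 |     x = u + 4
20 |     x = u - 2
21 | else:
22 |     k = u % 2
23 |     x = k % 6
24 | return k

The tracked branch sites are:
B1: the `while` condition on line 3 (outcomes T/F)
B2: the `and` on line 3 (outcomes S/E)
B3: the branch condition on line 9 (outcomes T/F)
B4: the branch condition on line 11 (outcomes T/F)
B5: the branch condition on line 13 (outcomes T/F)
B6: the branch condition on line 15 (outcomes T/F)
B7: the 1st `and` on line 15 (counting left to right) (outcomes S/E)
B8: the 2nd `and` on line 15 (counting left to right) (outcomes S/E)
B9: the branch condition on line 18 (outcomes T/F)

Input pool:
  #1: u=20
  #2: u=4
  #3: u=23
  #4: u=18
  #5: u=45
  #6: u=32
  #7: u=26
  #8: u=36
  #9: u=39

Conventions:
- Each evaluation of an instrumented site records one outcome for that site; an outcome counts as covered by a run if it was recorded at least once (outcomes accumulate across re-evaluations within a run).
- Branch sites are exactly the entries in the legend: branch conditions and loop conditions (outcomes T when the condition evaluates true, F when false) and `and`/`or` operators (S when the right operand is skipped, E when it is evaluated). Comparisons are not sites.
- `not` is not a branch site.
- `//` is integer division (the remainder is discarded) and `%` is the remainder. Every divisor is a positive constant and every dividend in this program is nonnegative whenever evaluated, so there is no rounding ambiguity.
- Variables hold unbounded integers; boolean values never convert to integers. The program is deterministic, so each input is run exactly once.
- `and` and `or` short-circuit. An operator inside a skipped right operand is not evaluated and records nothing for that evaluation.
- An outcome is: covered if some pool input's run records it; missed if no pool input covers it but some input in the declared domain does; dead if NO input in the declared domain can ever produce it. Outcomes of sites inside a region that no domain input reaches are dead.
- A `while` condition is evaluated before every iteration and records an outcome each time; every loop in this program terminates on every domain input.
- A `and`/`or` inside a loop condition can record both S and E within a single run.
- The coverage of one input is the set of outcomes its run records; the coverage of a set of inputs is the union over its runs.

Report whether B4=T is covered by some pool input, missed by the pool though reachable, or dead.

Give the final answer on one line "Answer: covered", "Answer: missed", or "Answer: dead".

no pool input records B4=T
but domain input (u=46) does record it -> reachable, so missed

Answer: missed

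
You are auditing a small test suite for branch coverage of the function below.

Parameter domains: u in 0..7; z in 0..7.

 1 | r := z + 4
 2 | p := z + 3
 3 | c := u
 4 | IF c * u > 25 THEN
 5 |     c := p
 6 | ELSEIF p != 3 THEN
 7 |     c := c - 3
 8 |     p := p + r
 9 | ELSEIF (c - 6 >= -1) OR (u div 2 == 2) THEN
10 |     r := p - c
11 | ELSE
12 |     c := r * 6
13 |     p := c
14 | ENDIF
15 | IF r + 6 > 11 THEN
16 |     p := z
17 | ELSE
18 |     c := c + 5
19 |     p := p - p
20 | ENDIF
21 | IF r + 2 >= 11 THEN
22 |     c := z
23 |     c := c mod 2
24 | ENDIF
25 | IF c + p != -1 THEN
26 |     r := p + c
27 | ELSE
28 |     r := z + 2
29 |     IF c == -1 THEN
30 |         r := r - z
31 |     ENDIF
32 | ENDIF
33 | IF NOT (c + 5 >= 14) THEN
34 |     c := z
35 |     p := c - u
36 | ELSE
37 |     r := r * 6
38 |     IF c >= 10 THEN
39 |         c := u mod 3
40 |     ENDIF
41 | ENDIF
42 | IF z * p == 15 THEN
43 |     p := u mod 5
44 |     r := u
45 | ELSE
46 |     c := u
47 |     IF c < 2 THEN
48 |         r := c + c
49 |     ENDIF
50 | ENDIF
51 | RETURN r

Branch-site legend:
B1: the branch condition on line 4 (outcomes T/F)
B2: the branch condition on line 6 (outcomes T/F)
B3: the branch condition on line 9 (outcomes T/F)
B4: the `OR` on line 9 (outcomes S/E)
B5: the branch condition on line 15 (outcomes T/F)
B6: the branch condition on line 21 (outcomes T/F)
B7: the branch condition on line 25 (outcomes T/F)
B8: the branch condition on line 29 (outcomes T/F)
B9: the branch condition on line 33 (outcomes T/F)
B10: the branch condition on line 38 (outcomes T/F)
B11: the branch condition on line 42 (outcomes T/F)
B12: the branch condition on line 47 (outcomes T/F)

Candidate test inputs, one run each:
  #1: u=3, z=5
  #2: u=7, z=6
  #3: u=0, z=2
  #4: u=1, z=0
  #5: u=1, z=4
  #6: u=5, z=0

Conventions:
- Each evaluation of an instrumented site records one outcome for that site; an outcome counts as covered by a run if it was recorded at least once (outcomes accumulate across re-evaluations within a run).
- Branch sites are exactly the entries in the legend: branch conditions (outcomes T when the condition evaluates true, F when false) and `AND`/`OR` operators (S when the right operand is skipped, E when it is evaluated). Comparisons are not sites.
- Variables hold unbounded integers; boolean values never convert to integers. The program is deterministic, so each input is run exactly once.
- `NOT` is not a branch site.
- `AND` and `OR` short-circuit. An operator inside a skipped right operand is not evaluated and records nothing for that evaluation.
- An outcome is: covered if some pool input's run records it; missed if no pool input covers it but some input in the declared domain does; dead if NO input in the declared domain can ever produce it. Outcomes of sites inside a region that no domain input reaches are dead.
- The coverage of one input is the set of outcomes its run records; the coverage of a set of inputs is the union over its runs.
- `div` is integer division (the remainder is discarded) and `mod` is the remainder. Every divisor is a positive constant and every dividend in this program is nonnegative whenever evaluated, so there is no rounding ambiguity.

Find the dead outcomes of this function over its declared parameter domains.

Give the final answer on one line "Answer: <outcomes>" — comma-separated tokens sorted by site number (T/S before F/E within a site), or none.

sweeping the full domain (64 inputs) for each outcome:
  B8=T: never recorded by any domain input -> dead
  reachable outcomes have witnesses, e.g. B1=T (e.g. u=6, z=0), B1=F (e.g. u=0, z=0), B2=T (e.g. u=0, z=1), B2=F (e.g. u=0, z=0)

Answer: B8=T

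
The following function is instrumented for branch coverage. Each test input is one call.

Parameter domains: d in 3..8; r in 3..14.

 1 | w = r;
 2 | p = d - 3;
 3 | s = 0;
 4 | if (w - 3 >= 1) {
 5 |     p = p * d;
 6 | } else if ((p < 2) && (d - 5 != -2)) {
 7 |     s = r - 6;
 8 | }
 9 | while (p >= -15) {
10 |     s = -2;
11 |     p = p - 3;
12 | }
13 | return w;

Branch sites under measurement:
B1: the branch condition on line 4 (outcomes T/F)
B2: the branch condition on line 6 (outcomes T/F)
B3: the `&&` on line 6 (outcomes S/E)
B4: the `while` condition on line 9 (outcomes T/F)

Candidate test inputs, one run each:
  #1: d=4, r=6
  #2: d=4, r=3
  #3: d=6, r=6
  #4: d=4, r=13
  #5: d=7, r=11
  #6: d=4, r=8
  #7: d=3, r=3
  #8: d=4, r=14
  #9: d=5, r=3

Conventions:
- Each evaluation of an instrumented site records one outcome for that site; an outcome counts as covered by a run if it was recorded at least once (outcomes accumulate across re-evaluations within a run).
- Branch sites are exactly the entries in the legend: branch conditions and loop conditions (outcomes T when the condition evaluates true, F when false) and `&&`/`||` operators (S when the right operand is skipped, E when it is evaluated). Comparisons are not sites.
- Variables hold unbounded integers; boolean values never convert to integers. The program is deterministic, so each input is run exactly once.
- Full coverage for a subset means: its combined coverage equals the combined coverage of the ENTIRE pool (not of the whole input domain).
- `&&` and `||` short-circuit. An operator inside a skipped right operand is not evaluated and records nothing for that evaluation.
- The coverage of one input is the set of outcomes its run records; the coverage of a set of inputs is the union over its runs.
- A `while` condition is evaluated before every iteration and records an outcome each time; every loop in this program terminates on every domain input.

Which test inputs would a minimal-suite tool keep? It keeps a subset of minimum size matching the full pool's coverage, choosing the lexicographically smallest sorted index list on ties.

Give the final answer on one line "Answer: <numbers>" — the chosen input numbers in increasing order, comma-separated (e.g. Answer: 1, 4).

run #1 (d=4, r=6) records B1=T, B4=T, B4=F
run #2 (d=4, r=3) records B1=F, B2=T, B3=E, B4=T, B4=F
run #3 (d=6, r=6) records B1=T, B4=T, B4=F
run #4 (d=4, r=13) records B1=T, B4=T, B4=F
run #5 (d=7, r=11) records B1=T, B4=T, B4=F
run #6 (d=4, r=8) records B1=T, B4=T, B4=F
run #7 (d=3, r=3) records B1=F, B2=F, B3=E, B4=T, B4=F
run #8 (d=4, r=14) records B1=T, B4=T, B4=F
run #9 (d=5, r=3) records B1=F, B2=F, B3=S, B4=T, B4=F
together the pool reaches 8 outcomes: B1=T, B1=F, B2=T, B2=F, B3=S, B3=E, B4=T, B4=F
size 1 is not enough: best union over all size-1 subsets is 5/8
size 2 is not enough: best union over all size-2 subsets is 7/8
inputs {1, 2, 9} (size 3) cover everything; no size-3 subset with a lexicographically smaller index list covers all 8

Answer: 1, 2, 9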